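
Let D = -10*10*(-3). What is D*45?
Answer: 13500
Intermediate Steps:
D = 300 (D = -100*(-3) = 300)
D*45 = 300*45 = 13500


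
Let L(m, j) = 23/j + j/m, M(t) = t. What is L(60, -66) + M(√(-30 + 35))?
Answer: -239/165 + √5 ≈ 0.78758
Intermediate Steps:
L(60, -66) + M(√(-30 + 35)) = (23/(-66) - 66/60) + √(-30 + 35) = (23*(-1/66) - 66*1/60) + √5 = (-23/66 - 11/10) + √5 = -239/165 + √5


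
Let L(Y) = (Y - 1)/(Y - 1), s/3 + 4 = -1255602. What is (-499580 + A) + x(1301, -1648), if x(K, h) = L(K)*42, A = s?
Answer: -4266356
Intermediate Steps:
s = -3766818 (s = -12 + 3*(-1255602) = -12 - 3766806 = -3766818)
A = -3766818
L(Y) = 1 (L(Y) = (-1 + Y)/(-1 + Y) = 1)
x(K, h) = 42 (x(K, h) = 1*42 = 42)
(-499580 + A) + x(1301, -1648) = (-499580 - 3766818) + 42 = -4266398 + 42 = -4266356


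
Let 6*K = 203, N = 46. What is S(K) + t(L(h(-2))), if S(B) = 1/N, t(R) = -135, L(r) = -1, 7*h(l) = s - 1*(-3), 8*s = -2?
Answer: -6209/46 ≈ -134.98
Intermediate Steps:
s = -¼ (s = (⅛)*(-2) = -¼ ≈ -0.25000)
h(l) = 11/28 (h(l) = (-¼ - 1*(-3))/7 = (-¼ + 3)/7 = (⅐)*(11/4) = 11/28)
K = 203/6 (K = (⅙)*203 = 203/6 ≈ 33.833)
S(B) = 1/46
S(K) + t(L(h(-2))) = 1/46 - 135 = -6209/46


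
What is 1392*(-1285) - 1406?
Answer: -1790126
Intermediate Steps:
1392*(-1285) - 1406 = -1788720 - 1406 = -1790126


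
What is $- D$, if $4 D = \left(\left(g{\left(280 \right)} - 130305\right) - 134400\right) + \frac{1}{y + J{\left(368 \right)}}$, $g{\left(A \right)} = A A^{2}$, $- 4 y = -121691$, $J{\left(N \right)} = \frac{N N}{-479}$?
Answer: $- \frac{1252404266039351}{230993172} \approx -5.4218 \cdot 10^{6}$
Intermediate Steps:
$J{\left(N \right)} = - \frac{N^{2}}{479}$ ($J{\left(N \right)} = N^{2} \left(- \frac{1}{479}\right) = - \frac{N^{2}}{479}$)
$y = \frac{121691}{4}$ ($y = \left(- \frac{1}{4}\right) \left(-121691\right) = \frac{121691}{4} \approx 30423.0$)
$g{\left(A \right)} = A^{3}$
$D = \frac{1252404266039351}{230993172}$ ($D = \frac{\left(\left(280^{3} - 130305\right) - 134400\right) + \frac{1}{\frac{121691}{4} - \frac{368^{2}}{479}}}{4} = \frac{\left(\left(21952000 - 130305\right) - 134400\right) + \frac{1}{\frac{121691}{4} - \frac{135424}{479}}}{4} = \frac{\left(21821695 - 134400\right) + \frac{1}{\frac{121691}{4} - \frac{135424}{479}}}{4} = \frac{21687295 + \frac{1}{\frac{57748293}{1916}}}{4} = \frac{21687295 + \frac{1916}{57748293}}{4} = \frac{1}{4} \cdot \frac{1252404266039351}{57748293} = \frac{1252404266039351}{230993172} \approx 5.4218 \cdot 10^{6}$)
$- D = \left(-1\right) \frac{1252404266039351}{230993172} = - \frac{1252404266039351}{230993172}$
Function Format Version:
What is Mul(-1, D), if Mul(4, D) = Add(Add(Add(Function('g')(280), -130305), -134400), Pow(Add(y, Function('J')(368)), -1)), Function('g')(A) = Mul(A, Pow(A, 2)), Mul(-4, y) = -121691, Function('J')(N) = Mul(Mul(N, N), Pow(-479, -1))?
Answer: Rational(-1252404266039351, 230993172) ≈ -5.4218e+6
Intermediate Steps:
Function('J')(N) = Mul(Rational(-1, 479), Pow(N, 2)) (Function('J')(N) = Mul(Pow(N, 2), Rational(-1, 479)) = Mul(Rational(-1, 479), Pow(N, 2)))
y = Rational(121691, 4) (y = Mul(Rational(-1, 4), -121691) = Rational(121691, 4) ≈ 30423.)
Function('g')(A) = Pow(A, 3)
D = Rational(1252404266039351, 230993172) (D = Mul(Rational(1, 4), Add(Add(Add(Pow(280, 3), -130305), -134400), Pow(Add(Rational(121691, 4), Mul(Rational(-1, 479), Pow(368, 2))), -1))) = Mul(Rational(1, 4), Add(Add(Add(21952000, -130305), -134400), Pow(Add(Rational(121691, 4), Mul(Rational(-1, 479), 135424)), -1))) = Mul(Rational(1, 4), Add(Add(21821695, -134400), Pow(Add(Rational(121691, 4), Rational(-135424, 479)), -1))) = Mul(Rational(1, 4), Add(21687295, Pow(Rational(57748293, 1916), -1))) = Mul(Rational(1, 4), Add(21687295, Rational(1916, 57748293))) = Mul(Rational(1, 4), Rational(1252404266039351, 57748293)) = Rational(1252404266039351, 230993172) ≈ 5.4218e+6)
Mul(-1, D) = Mul(-1, Rational(1252404266039351, 230993172)) = Rational(-1252404266039351, 230993172)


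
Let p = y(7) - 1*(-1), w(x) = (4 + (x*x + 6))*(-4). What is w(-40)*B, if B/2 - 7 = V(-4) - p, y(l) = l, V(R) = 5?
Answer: -51520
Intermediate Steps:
w(x) = -40 - 4*x² (w(x) = (4 + (x² + 6))*(-4) = (4 + (6 + x²))*(-4) = (10 + x²)*(-4) = -40 - 4*x²)
p = 8 (p = 7 - 1*(-1) = 7 + 1 = 8)
B = 8 (B = 14 + 2*(5 - 1*8) = 14 + 2*(5 - 8) = 14 + 2*(-3) = 14 - 6 = 8)
w(-40)*B = (-40 - 4*(-40)²)*8 = (-40 - 4*1600)*8 = (-40 - 6400)*8 = -6440*8 = -51520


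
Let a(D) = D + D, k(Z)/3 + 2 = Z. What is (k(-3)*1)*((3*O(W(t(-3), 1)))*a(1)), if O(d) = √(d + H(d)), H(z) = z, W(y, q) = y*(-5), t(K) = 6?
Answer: -180*I*√15 ≈ -697.14*I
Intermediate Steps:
W(y, q) = -5*y
k(Z) = -6 + 3*Z
a(D) = 2*D
O(d) = √2*√d (O(d) = √(d + d) = √(2*d) = √2*√d)
(k(-3)*1)*((3*O(W(t(-3), 1)))*a(1)) = ((-6 + 3*(-3))*1)*((3*(√2*√(-5*6)))*(2*1)) = ((-6 - 9)*1)*((3*(√2*√(-30)))*2) = (-15*1)*((3*(√2*(I*√30)))*2) = -15*3*(2*I*√15)*2 = -15*6*I*√15*2 = -180*I*√15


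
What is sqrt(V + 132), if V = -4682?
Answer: 5*I*sqrt(182) ≈ 67.454*I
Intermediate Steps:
sqrt(V + 132) = sqrt(-4682 + 132) = sqrt(-4550) = 5*I*sqrt(182)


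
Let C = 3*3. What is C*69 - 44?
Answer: 577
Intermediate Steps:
C = 9
C*69 - 44 = 9*69 - 44 = 621 - 44 = 577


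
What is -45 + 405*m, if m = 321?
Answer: 129960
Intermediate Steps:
-45 + 405*m = -45 + 405*321 = -45 + 130005 = 129960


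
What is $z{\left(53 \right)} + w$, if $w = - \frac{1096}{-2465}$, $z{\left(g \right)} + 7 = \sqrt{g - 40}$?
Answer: $- \frac{16159}{2465} + \sqrt{13} \approx -2.9498$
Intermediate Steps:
$z{\left(g \right)} = -7 + \sqrt{-40 + g}$ ($z{\left(g \right)} = -7 + \sqrt{g - 40} = -7 + \sqrt{-40 + g}$)
$w = \frac{1096}{2465}$ ($w = \left(-1096\right) \left(- \frac{1}{2465}\right) = \frac{1096}{2465} \approx 0.44462$)
$z{\left(53 \right)} + w = \left(-7 + \sqrt{-40 + 53}\right) + \frac{1096}{2465} = \left(-7 + \sqrt{13}\right) + \frac{1096}{2465} = - \frac{16159}{2465} + \sqrt{13}$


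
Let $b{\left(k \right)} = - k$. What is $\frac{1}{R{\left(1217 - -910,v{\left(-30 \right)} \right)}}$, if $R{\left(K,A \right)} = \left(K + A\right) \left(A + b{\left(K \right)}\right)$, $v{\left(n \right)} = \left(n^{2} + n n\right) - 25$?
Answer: $- \frac{1}{1373504} \approx -7.2807 \cdot 10^{-7}$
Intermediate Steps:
$v{\left(n \right)} = -25 + 2 n^{2}$ ($v{\left(n \right)} = \left(n^{2} + n^{2}\right) - 25 = 2 n^{2} - 25 = -25 + 2 n^{2}$)
$R{\left(K,A \right)} = \left(A + K\right) \left(A - K\right)$ ($R{\left(K,A \right)} = \left(K + A\right) \left(A - K\right) = \left(A + K\right) \left(A - K\right)$)
$\frac{1}{R{\left(1217 - -910,v{\left(-30 \right)} \right)}} = \frac{1}{\left(-25 + 2 \left(-30\right)^{2}\right)^{2} - \left(1217 - -910\right)^{2}} = \frac{1}{\left(-25 + 2 \cdot 900\right)^{2} - \left(1217 + 910\right)^{2}} = \frac{1}{\left(-25 + 1800\right)^{2} - 2127^{2}} = \frac{1}{1775^{2} - 4524129} = \frac{1}{3150625 - 4524129} = \frac{1}{-1373504} = - \frac{1}{1373504}$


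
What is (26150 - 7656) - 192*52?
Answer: 8510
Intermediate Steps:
(26150 - 7656) - 192*52 = 18494 - 9984 = 8510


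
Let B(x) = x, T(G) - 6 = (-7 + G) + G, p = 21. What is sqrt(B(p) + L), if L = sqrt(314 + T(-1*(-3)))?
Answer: sqrt(21 + sqrt(319)) ≈ 6.2338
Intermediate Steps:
T(G) = -1 + 2*G (T(G) = 6 + ((-7 + G) + G) = 6 + (-7 + 2*G) = -1 + 2*G)
L = sqrt(319) (L = sqrt(314 + (-1 + 2*(-1*(-3)))) = sqrt(314 + (-1 + 2*3)) = sqrt(314 + (-1 + 6)) = sqrt(314 + 5) = sqrt(319) ≈ 17.861)
sqrt(B(p) + L) = sqrt(21 + sqrt(319))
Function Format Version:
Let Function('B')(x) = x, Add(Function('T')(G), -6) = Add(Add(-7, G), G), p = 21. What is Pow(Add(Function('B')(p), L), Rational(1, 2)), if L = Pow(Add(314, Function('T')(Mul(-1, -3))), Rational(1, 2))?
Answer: Pow(Add(21, Pow(319, Rational(1, 2))), Rational(1, 2)) ≈ 6.2338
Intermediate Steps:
Function('T')(G) = Add(-1, Mul(2, G)) (Function('T')(G) = Add(6, Add(Add(-7, G), G)) = Add(6, Add(-7, Mul(2, G))) = Add(-1, Mul(2, G)))
L = Pow(319, Rational(1, 2)) (L = Pow(Add(314, Add(-1, Mul(2, Mul(-1, -3)))), Rational(1, 2)) = Pow(Add(314, Add(-1, Mul(2, 3))), Rational(1, 2)) = Pow(Add(314, Add(-1, 6)), Rational(1, 2)) = Pow(Add(314, 5), Rational(1, 2)) = Pow(319, Rational(1, 2)) ≈ 17.861)
Pow(Add(Function('B')(p), L), Rational(1, 2)) = Pow(Add(21, Pow(319, Rational(1, 2))), Rational(1, 2))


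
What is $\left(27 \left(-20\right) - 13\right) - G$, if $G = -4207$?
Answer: $3654$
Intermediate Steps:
$\left(27 \left(-20\right) - 13\right) - G = \left(27 \left(-20\right) - 13\right) - -4207 = \left(-540 - 13\right) + 4207 = -553 + 4207 = 3654$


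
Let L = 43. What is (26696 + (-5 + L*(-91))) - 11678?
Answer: 11100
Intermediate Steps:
(26696 + (-5 + L*(-91))) - 11678 = (26696 + (-5 + 43*(-91))) - 11678 = (26696 + (-5 - 3913)) - 11678 = (26696 - 3918) - 11678 = 22778 - 11678 = 11100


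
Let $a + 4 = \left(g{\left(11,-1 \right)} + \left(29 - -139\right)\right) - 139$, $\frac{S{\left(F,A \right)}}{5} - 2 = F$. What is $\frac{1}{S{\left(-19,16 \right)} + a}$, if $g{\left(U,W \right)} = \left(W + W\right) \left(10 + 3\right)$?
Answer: $- \frac{1}{86} \approx -0.011628$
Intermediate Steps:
$g{\left(U,W \right)} = 26 W$ ($g{\left(U,W \right)} = 2 W 13 = 26 W$)
$S{\left(F,A \right)} = 10 + 5 F$
$a = -1$ ($a = -4 + \left(\left(26 \left(-1\right) + \left(29 - -139\right)\right) - 139\right) = -4 + \left(\left(-26 + \left(29 + 139\right)\right) - 139\right) = -4 + \left(\left(-26 + 168\right) - 139\right) = -4 + \left(142 - 139\right) = -4 + 3 = -1$)
$\frac{1}{S{\left(-19,16 \right)} + a} = \frac{1}{\left(10 + 5 \left(-19\right)\right) - 1} = \frac{1}{\left(10 - 95\right) - 1} = \frac{1}{-85 - 1} = \frac{1}{-86} = - \frac{1}{86}$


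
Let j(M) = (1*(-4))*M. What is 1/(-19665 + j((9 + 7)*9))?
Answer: -1/20241 ≈ -4.9405e-5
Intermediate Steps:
j(M) = -4*M
1/(-19665 + j((9 + 7)*9)) = 1/(-19665 - 4*(9 + 7)*9) = 1/(-19665 - 64*9) = 1/(-19665 - 4*144) = 1/(-19665 - 576) = 1/(-20241) = -1/20241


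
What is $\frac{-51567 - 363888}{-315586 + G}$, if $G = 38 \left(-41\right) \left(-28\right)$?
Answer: $\frac{138485}{90654} \approx 1.5276$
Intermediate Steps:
$G = 43624$ ($G = \left(-1558\right) \left(-28\right) = 43624$)
$\frac{-51567 - 363888}{-315586 + G} = \frac{-51567 - 363888}{-315586 + 43624} = - \frac{415455}{-271962} = \left(-415455\right) \left(- \frac{1}{271962}\right) = \frac{138485}{90654}$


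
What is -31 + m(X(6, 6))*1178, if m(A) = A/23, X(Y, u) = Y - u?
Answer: -31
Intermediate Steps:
m(A) = A/23 (m(A) = A*(1/23) = A/23)
-31 + m(X(6, 6))*1178 = -31 + ((6 - 1*6)/23)*1178 = -31 + ((6 - 6)/23)*1178 = -31 + ((1/23)*0)*1178 = -31 + 0*1178 = -31 + 0 = -31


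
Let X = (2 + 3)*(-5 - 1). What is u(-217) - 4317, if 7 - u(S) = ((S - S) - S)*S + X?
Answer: 42809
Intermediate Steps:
X = -30 (X = 5*(-6) = -30)
u(S) = 37 + S² (u(S) = 7 - (((S - S) - S)*S - 30) = 7 - ((0 - S)*S - 30) = 7 - ((-S)*S - 30) = 7 - (-S² - 30) = 7 - (-30 - S²) = 7 + (30 + S²) = 37 + S²)
u(-217) - 4317 = (37 + (-217)²) - 4317 = (37 + 47089) - 4317 = 47126 - 4317 = 42809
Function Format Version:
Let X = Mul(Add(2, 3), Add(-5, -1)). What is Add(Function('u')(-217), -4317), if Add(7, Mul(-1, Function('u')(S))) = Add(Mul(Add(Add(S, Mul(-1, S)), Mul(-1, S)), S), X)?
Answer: 42809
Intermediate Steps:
X = -30 (X = Mul(5, -6) = -30)
Function('u')(S) = Add(37, Pow(S, 2)) (Function('u')(S) = Add(7, Mul(-1, Add(Mul(Add(Add(S, Mul(-1, S)), Mul(-1, S)), S), -30))) = Add(7, Mul(-1, Add(Mul(Add(0, Mul(-1, S)), S), -30))) = Add(7, Mul(-1, Add(Mul(Mul(-1, S), S), -30))) = Add(7, Mul(-1, Add(Mul(-1, Pow(S, 2)), -30))) = Add(7, Mul(-1, Add(-30, Mul(-1, Pow(S, 2))))) = Add(7, Add(30, Pow(S, 2))) = Add(37, Pow(S, 2)))
Add(Function('u')(-217), -4317) = Add(Add(37, Pow(-217, 2)), -4317) = Add(Add(37, 47089), -4317) = Add(47126, -4317) = 42809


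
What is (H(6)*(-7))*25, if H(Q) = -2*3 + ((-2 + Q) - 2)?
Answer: 700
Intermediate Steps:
H(Q) = -10 + Q (H(Q) = -6 + (-4 + Q) = -10 + Q)
(H(6)*(-7))*25 = ((-10 + 6)*(-7))*25 = -4*(-7)*25 = 28*25 = 700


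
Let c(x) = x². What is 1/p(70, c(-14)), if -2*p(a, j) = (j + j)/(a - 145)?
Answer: 75/196 ≈ 0.38265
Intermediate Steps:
p(a, j) = -j/(-145 + a) (p(a, j) = -(j + j)/(2*(a - 145)) = -2*j/(2*(-145 + a)) = -j/(-145 + a))
1/p(70, c(-14)) = 1/(-1*(-14)²/(-145 + 70)) = 1/(-1*196/(-75)) = 1/(-1*196*(-1/75)) = 1/(196/75) = 75/196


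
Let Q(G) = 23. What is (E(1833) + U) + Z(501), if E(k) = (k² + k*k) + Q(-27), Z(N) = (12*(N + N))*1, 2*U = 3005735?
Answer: 16469385/2 ≈ 8.2347e+6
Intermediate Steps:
U = 3005735/2 (U = (½)*3005735 = 3005735/2 ≈ 1.5029e+6)
Z(N) = 24*N (Z(N) = (12*(2*N))*1 = (24*N)*1 = 24*N)
E(k) = 23 + 2*k² (E(k) = (k² + k*k) + 23 = (k² + k²) + 23 = 2*k² + 23 = 23 + 2*k²)
(E(1833) + U) + Z(501) = ((23 + 2*1833²) + 3005735/2) + 24*501 = ((23 + 2*3359889) + 3005735/2) + 12024 = ((23 + 6719778) + 3005735/2) + 12024 = (6719801 + 3005735/2) + 12024 = 16445337/2 + 12024 = 16469385/2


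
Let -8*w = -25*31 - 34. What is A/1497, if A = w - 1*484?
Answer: -1021/3992 ≈ -0.25576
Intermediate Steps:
w = 809/8 (w = -(-25*31 - 34)/8 = -(-775 - 34)/8 = -⅛*(-809) = 809/8 ≈ 101.13)
A = -3063/8 (A = 809/8 - 1*484 = 809/8 - 484 = -3063/8 ≈ -382.88)
A/1497 = -3063/8/1497 = -3063/8*1/1497 = -1021/3992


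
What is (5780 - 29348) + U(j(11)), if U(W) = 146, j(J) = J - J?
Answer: -23422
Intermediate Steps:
j(J) = 0
(5780 - 29348) + U(j(11)) = (5780 - 29348) + 146 = -23568 + 146 = -23422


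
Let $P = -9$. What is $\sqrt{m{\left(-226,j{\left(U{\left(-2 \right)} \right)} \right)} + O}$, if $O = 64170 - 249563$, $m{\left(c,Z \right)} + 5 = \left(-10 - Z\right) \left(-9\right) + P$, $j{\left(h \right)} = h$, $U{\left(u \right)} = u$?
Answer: $i \sqrt{185335} \approx 430.51 i$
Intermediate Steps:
$m{\left(c,Z \right)} = 76 + 9 Z$ ($m{\left(c,Z \right)} = -5 + \left(\left(-10 - Z\right) \left(-9\right) - 9\right) = -5 + \left(\left(90 + 9 Z\right) - 9\right) = -5 + \left(81 + 9 Z\right) = 76 + 9 Z$)
$O = -185393$
$\sqrt{m{\left(-226,j{\left(U{\left(-2 \right)} \right)} \right)} + O} = \sqrt{\left(76 + 9 \left(-2\right)\right) - 185393} = \sqrt{\left(76 - 18\right) - 185393} = \sqrt{58 - 185393} = \sqrt{-185335} = i \sqrt{185335}$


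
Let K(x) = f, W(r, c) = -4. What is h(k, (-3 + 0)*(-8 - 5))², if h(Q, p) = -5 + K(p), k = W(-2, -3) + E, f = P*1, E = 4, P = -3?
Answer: 64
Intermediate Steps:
f = -3 (f = -3*1 = -3)
k = 0 (k = -4 + 4 = 0)
K(x) = -3
h(Q, p) = -8 (h(Q, p) = -5 - 3 = -8)
h(k, (-3 + 0)*(-8 - 5))² = (-8)² = 64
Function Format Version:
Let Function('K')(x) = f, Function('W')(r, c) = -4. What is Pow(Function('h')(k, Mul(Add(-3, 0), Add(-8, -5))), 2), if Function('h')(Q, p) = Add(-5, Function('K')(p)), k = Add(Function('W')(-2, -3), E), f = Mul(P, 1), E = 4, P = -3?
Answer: 64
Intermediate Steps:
f = -3 (f = Mul(-3, 1) = -3)
k = 0 (k = Add(-4, 4) = 0)
Function('K')(x) = -3
Function('h')(Q, p) = -8 (Function('h')(Q, p) = Add(-5, -3) = -8)
Pow(Function('h')(k, Mul(Add(-3, 0), Add(-8, -5))), 2) = Pow(-8, 2) = 64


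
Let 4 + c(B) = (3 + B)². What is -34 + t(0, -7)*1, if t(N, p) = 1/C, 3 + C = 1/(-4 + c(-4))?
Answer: -755/22 ≈ -34.318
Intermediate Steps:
c(B) = -4 + (3 + B)²
C = -22/7 (C = -3 + 1/(-4 + (-4 + (3 - 4)²)) = -3 + 1/(-4 + (-4 + (-1)²)) = -3 + 1/(-4 + (-4 + 1)) = -3 + 1/(-4 - 3) = -3 + 1/(-7) = -3 - ⅐ = -22/7 ≈ -3.1429)
t(N, p) = -7/22 (t(N, p) = 1/(-22/7) = -7/22)
-34 + t(0, -7)*1 = -34 - 7/22*1 = -34 - 7/22 = -755/22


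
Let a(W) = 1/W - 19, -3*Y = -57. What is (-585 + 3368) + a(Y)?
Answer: 52517/19 ≈ 2764.1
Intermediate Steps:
Y = 19 (Y = -⅓*(-57) = 19)
a(W) = -19 + 1/W
(-585 + 3368) + a(Y) = (-585 + 3368) + (-19 + 1/19) = 2783 + (-19 + 1/19) = 2783 - 360/19 = 52517/19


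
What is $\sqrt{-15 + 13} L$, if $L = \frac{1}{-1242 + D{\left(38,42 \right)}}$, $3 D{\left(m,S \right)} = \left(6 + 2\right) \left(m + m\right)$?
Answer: $- \frac{3 i \sqrt{2}}{3118} \approx - 0.0013607 i$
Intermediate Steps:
$D{\left(m,S \right)} = \frac{16 m}{3}$ ($D{\left(m,S \right)} = \frac{\left(6 + 2\right) \left(m + m\right)}{3} = \frac{8 \cdot 2 m}{3} = \frac{16 m}{3}$)
$L = - \frac{3}{3118}$ ($L = \frac{1}{-1242 + \frac{16}{3} \cdot 38} = \frac{1}{-1242 + \frac{608}{3}} = \frac{1}{- \frac{3118}{3}} = - \frac{3}{3118} \approx -0.00096215$)
$\sqrt{-15 + 13} L = \sqrt{-15 + 13} \left(- \frac{3}{3118}\right) = \sqrt{-2} \left(- \frac{3}{3118}\right) = i \sqrt{2} \left(- \frac{3}{3118}\right) = - \frac{3 i \sqrt{2}}{3118}$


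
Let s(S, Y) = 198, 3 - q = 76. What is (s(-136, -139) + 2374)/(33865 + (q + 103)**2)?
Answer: 2572/34765 ≈ 0.073982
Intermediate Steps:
q = -73 (q = 3 - 1*76 = 3 - 76 = -73)
(s(-136, -139) + 2374)/(33865 + (q + 103)**2) = (198 + 2374)/(33865 + (-73 + 103)**2) = 2572/(33865 + 30**2) = 2572/(33865 + 900) = 2572/34765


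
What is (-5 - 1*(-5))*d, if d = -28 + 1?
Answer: 0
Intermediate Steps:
d = -27
(-5 - 1*(-5))*d = (-5 - 1*(-5))*(-27) = (-5 + 5)*(-27) = 0*(-27) = 0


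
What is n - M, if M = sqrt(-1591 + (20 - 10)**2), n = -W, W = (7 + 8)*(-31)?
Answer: 465 - I*sqrt(1491) ≈ 465.0 - 38.613*I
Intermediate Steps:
W = -465 (W = 15*(-31) = -465)
n = 465 (n = -1*(-465) = 465)
M = I*sqrt(1491) (M = sqrt(-1591 + 10**2) = sqrt(-1591 + 100) = sqrt(-1491) = I*sqrt(1491) ≈ 38.613*I)
n - M = 465 - I*sqrt(1491)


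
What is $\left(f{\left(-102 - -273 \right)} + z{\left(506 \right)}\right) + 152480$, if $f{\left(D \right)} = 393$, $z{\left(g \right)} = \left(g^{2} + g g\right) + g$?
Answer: $665451$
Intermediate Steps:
$z{\left(g \right)} = g + 2 g^{2}$ ($z{\left(g \right)} = \left(g^{2} + g^{2}\right) + g = 2 g^{2} + g = g + 2 g^{2}$)
$\left(f{\left(-102 - -273 \right)} + z{\left(506 \right)}\right) + 152480 = \left(393 + 506 \left(1 + 2 \cdot 506\right)\right) + 152480 = \left(393 + 506 \left(1 + 1012\right)\right) + 152480 = \left(393 + 506 \cdot 1013\right) + 152480 = \left(393 + 512578\right) + 152480 = 512971 + 152480 = 665451$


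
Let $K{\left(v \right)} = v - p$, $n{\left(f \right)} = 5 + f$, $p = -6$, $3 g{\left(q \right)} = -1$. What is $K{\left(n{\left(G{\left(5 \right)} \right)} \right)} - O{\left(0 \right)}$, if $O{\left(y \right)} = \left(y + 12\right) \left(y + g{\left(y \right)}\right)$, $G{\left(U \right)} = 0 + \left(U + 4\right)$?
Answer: $24$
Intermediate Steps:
$g{\left(q \right)} = - \frac{1}{3}$ ($g{\left(q \right)} = \frac{1}{3} \left(-1\right) = - \frac{1}{3}$)
$G{\left(U \right)} = 4 + U$ ($G{\left(U \right)} = 0 + \left(4 + U\right) = 4 + U$)
$K{\left(v \right)} = 6 + v$ ($K{\left(v \right)} = v - -6 = v + 6 = 6 + v$)
$O{\left(y \right)} = \left(12 + y\right) \left(- \frac{1}{3} + y\right)$ ($O{\left(y \right)} = \left(y + 12\right) \left(y - \frac{1}{3}\right) = \left(12 + y\right) \left(- \frac{1}{3} + y\right)$)
$K{\left(n{\left(G{\left(5 \right)} \right)} \right)} - O{\left(0 \right)} = \left(6 + \left(5 + \left(4 + 5\right)\right)\right) - \left(-4 + 0^{2} + \frac{35}{3} \cdot 0\right) = \left(6 + \left(5 + 9\right)\right) - \left(-4 + 0 + 0\right) = \left(6 + 14\right) - -4 = 20 + 4 = 24$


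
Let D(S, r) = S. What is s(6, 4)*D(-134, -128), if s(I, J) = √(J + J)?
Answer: -268*√2 ≈ -379.01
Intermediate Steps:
s(I, J) = √2*√J (s(I, J) = √(2*J) = √2*√J)
s(6, 4)*D(-134, -128) = (√2*√4)*(-134) = (√2*2)*(-134) = (2*√2)*(-134) = -268*√2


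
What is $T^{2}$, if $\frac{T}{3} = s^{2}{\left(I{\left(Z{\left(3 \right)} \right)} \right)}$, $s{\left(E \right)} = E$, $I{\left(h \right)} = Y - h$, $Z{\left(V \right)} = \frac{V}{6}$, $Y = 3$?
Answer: $\frac{5625}{16} \approx 351.56$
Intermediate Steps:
$Z{\left(V \right)} = \frac{V}{6}$ ($Z{\left(V \right)} = V \frac{1}{6} = \frac{V}{6}$)
$I{\left(h \right)} = 3 - h$
$T = \frac{75}{4}$ ($T = 3 \left(3 - \frac{1}{6} \cdot 3\right)^{2} = 3 \left(3 - \frac{1}{2}\right)^{2} = 3 \left(\frac{5}{2}\right)^{2} = 3 \cdot \frac{25}{4} = \frac{75}{4} \approx 18.75$)
$T^{2} = \left(\frac{75}{4}\right)^{2} = \frac{5625}{16}$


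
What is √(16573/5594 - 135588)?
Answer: I*√4242840338206/5594 ≈ 368.22*I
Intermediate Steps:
√(16573/5594 - 135588) = √(-758462699/5594) = I*√4242840338206/5594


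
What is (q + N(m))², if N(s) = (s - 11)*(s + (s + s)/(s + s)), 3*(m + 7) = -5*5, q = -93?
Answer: 6553600/81 ≈ 80909.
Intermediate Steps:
m = -46/3 (m = -7 + (-5*5)/3 = -7 + (⅓)*(-25) = -7 - 25/3 = -46/3 ≈ -15.333)
N(s) = (1 + s)*(-11 + s) (N(s) = (-11 + s)*(s + (2*s)/((2*s))) = (-11 + s)*(s + (2*s)*(1/(2*s))) = (-11 + s)*(s + 1) = (-11 + s)*(1 + s) = (1 + s)*(-11 + s))
(q + N(m))² = (-93 + (-11 + (-46/3)² - 10*(-46/3)))² = (-93 + (-11 + 2116/9 + 460/3))² = (-93 + 3397/9)² = (2560/9)² = 6553600/81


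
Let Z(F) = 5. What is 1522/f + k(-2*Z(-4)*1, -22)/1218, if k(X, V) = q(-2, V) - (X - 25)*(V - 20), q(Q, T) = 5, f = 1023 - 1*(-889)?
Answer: -236821/582204 ≈ -0.40677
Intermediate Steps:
f = 1912 (f = 1023 + 889 = 1912)
k(X, V) = 5 - (-25 + X)*(-20 + V) (k(X, V) = 5 - (X - 25)*(V - 20) = 5 - (-25 + X)*(-20 + V))
1522/f + k(-2*Z(-4)*1, -22)/1218 = 1522/1912 + (-495 + 20*(-2*5*1) + 25*(-22) - 1*(-22)*-2*5*1)/1218 = 1522*(1/1912) + (-495 + 20*(-10*1) - 550 - 1*(-22)*(-10*1))*(1/1218) = 761/956 + (-495 + 20*(-10) - 550 - 1*(-22)*(-10))*(1/1218) = 761/956 + (-495 - 200 - 550 - 220)*(1/1218) = 761/956 - 1465*1/1218 = 761/956 - 1465/1218 = -236821/582204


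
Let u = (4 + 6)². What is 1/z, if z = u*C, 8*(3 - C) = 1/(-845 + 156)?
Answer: 1378/413425 ≈ 0.0033331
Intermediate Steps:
u = 100 (u = 10² = 100)
C = 16537/5512 (C = 3 - 1/(8*(-845 + 156)) = 3 - ⅛/(-689) = 3 - ⅛*(-1/689) = 3 + 1/5512 = 16537/5512 ≈ 3.0002)
z = 413425/1378 (z = 100*(16537/5512) = 413425/1378 ≈ 300.02)
1/z = 1/(413425/1378) = 1378/413425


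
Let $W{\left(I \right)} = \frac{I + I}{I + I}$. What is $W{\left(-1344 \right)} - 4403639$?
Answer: $-4403638$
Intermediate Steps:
$W{\left(I \right)} = 1$ ($W{\left(I \right)} = \frac{2 I}{2 I} = 2 I \frac{1}{2 I} = 1$)
$W{\left(-1344 \right)} - 4403639 = 1 - 4403639 = -4403638$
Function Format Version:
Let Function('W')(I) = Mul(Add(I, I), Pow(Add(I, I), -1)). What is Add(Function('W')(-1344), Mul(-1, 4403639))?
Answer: -4403638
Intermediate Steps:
Function('W')(I) = 1 (Function('W')(I) = Mul(Mul(2, I), Pow(Mul(2, I), -1)) = Mul(Mul(2, I), Mul(Rational(1, 2), Pow(I, -1))) = 1)
Add(Function('W')(-1344), Mul(-1, 4403639)) = Add(1, Mul(-1, 4403639)) = Add(1, -4403639) = -4403638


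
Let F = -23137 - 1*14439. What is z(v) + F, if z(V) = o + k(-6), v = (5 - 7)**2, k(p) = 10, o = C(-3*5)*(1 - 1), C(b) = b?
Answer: -37566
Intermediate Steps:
o = 0 (o = (-3*5)*(1 - 1) = -15*0 = 0)
F = -37576 (F = -23137 - 14439 = -37576)
v = 4 (v = (-2)**2 = 4)
z(V) = 10 (z(V) = 0 + 10 = 10)
z(v) + F = 10 - 37576 = -37566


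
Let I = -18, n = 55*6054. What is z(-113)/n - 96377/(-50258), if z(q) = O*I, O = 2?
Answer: 5348140067/2789067710 ≈ 1.9175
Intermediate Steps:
n = 332970
z(q) = -36 (z(q) = 2*(-18) = -36)
z(-113)/n - 96377/(-50258) = -36/332970 - 96377/(-50258) = -36*1/332970 - 96377*(-1/50258) = -6/55495 + 96377/50258 = 5348140067/2789067710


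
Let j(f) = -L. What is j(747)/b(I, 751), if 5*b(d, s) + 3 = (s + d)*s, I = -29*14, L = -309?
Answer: 515/86364 ≈ 0.0059631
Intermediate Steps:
j(f) = 309 (j(f) = -1*(-309) = 309)
I = -406
b(d, s) = -⅗ + s*(d + s)/5 (b(d, s) = -⅗ + ((s + d)*s)/5 = -⅗ + ((d + s)*s)/5 = -⅗ + (s*(d + s))/5 = -⅗ + s*(d + s)/5)
j(747)/b(I, 751) = 309/(-⅗ + (⅕)*751² + (⅕)*(-406)*751) = 309/(-⅗ + (⅕)*564001 - 304906/5) = 309/(-⅗ + 564001/5 - 304906/5) = 309/(259092/5) = 309*(5/259092) = 515/86364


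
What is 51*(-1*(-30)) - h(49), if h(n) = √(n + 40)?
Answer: 1530 - √89 ≈ 1520.6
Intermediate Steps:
h(n) = √(40 + n)
51*(-1*(-30)) - h(49) = 51*(-1*(-30)) - √(40 + 49) = 51*30 - √89 = 1530 - √89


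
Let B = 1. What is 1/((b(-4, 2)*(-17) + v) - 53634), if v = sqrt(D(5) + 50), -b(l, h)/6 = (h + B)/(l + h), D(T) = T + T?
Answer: -17929/964347103 - 2*sqrt(15)/2893041309 ≈ -1.8595e-5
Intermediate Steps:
D(T) = 2*T
b(l, h) = -6*(1 + h)/(h + l) (b(l, h) = -6*(h + 1)/(l + h) = -6*(1 + h)/(h + l))
v = 2*sqrt(15) (v = sqrt(2*5 + 50) = sqrt(10 + 50) = sqrt(60) = 2*sqrt(15) ≈ 7.7460)
1/((b(-4, 2)*(-17) + v) - 53634) = 1/(((6*(-1 - 1*2)/(2 - 4))*(-17) + 2*sqrt(15)) - 53634) = 1/(((6*(-1 - 2)/(-2))*(-17) + 2*sqrt(15)) - 53634) = 1/(((6*(-1/2)*(-3))*(-17) + 2*sqrt(15)) - 53634) = 1/((9*(-17) + 2*sqrt(15)) - 53634) = 1/((-153 + 2*sqrt(15)) - 53634) = 1/(-53787 + 2*sqrt(15))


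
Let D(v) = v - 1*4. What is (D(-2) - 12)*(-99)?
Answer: 1782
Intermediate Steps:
D(v) = -4 + v (D(v) = v - 4 = -4 + v)
(D(-2) - 12)*(-99) = ((-4 - 2) - 12)*(-99) = (-6 - 12)*(-99) = -18*(-99) = 1782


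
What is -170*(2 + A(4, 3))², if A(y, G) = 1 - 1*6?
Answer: -1530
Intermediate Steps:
A(y, G) = -5 (A(y, G) = 1 - 6 = -5)
-170*(2 + A(4, 3))² = -170*(2 - 5)² = -170*(-3)² = -170*9 = -1530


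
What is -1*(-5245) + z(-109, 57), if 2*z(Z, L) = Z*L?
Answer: 4277/2 ≈ 2138.5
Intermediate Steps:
z(Z, L) = L*Z/2 (z(Z, L) = (Z*L)/2 = (L*Z)/2 = L*Z/2)
-1*(-5245) + z(-109, 57) = -1*(-5245) + (½)*57*(-109) = 5245 - 6213/2 = 4277/2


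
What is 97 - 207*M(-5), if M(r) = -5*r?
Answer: -5078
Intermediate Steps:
97 - 207*M(-5) = 97 - 207*(-5*(-5)) = 97 - 207*25 = 97 - 69*75 = 97 - 5175 = -5078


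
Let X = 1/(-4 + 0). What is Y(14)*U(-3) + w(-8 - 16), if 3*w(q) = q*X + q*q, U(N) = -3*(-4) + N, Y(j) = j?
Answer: 320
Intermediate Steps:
X = -1/4 (X = 1/(-4) = -1/4 ≈ -0.25000)
U(N) = 12 + N
w(q) = -q/12 + q**2/3 (w(q) = (q*(-1/4) + q*q)/3 = (-q/4 + q**2)/3 = (q**2 - q/4)/3 = -q/12 + q**2/3)
Y(14)*U(-3) + w(-8 - 16) = 14*(12 - 3) + (-8 - 16)*(-1 + 4*(-8 - 16))/12 = 14*9 + (1/12)*(-24)*(-1 + 4*(-24)) = 126 + (1/12)*(-24)*(-1 - 96) = 126 + (1/12)*(-24)*(-97) = 126 + 194 = 320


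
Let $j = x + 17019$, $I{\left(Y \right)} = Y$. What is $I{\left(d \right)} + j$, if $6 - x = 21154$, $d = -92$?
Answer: $-4221$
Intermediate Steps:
$x = -21148$ ($x = 6 - 21154 = -21148$)
$j = -4129$ ($j = -21148 + 17019 = -4129$)
$I{\left(d \right)} + j = -92 - 4129 = -4221$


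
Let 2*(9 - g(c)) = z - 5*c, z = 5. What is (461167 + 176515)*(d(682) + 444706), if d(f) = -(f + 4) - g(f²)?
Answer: -458363589713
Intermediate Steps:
g(c) = 13/2 + 5*c/2 (g(c) = 9 - (5 - 5*c)/2 = 9 + (-5/2 + 5*c/2) = 13/2 + 5*c/2)
d(f) = -21/2 - f - 5*f²/2 (d(f) = -(f + 4) - (13/2 + 5*f²/2) = -(4 + f) + (-13/2 - 5*f²/2) = (-4 - f) + (-13/2 - 5*f²/2) = -21/2 - f - 5*f²/2)
(461167 + 176515)*(d(682) + 444706) = (461167 + 176515)*((-21/2 - 1*682 - 5/2*682²) + 444706) = 637682*((-21/2 - 682 - 5/2*465124) + 444706) = 637682*((-21/2 - 682 - 1162810) + 444706) = 637682*(-2327005/2 + 444706) = 637682*(-1437593/2) = -458363589713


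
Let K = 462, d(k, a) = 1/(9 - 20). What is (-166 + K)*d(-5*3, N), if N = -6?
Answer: -296/11 ≈ -26.909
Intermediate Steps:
d(k, a) = -1/11 (d(k, a) = 1/(-11) = -1/11)
(-166 + K)*d(-5*3, N) = (-166 + 462)*(-1/11) = 296*(-1/11) = -296/11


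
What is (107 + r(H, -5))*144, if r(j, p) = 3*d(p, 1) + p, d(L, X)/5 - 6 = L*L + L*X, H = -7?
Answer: 70848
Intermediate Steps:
d(L, X) = 30 + 5*L² + 5*L*X (d(L, X) = 30 + 5*(L*L + L*X) = 30 + 5*(L² + L*X) = 30 + (5*L² + 5*L*X) = 30 + 5*L² + 5*L*X)
r(j, p) = 90 + 15*p² + 16*p (r(j, p) = 3*(30 + 5*p² + 5*p*1) + p = 3*(30 + 5*p² + 5*p) + p = 3*(30 + 5*p + 5*p²) + p = (90 + 15*p + 15*p²) + p = 90 + 15*p² + 16*p)
(107 + r(H, -5))*144 = (107 + (90 + 15*(-5)² + 16*(-5)))*144 = (107 + (90 + 15*25 - 80))*144 = (107 + (90 + 375 - 80))*144 = (107 + 385)*144 = 492*144 = 70848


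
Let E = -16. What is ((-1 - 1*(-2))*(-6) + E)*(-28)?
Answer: 616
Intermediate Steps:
((-1 - 1*(-2))*(-6) + E)*(-28) = ((-1 - 1*(-2))*(-6) - 16)*(-28) = ((-1 + 2)*(-6) - 16)*(-28) = (1*(-6) - 16)*(-28) = (-6 - 16)*(-28) = -22*(-28) = 616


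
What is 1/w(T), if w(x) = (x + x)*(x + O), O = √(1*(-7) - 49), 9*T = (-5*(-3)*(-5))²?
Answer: 1/781362 - I*√14/244175625 ≈ 1.2798e-6 - 1.5324e-8*I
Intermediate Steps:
T = 625 (T = (-5*(-3)*(-5))²/9 = (15*(-5))²/9 = (⅑)*(-75)² = (⅑)*5625 = 625)
O = 2*I*√14 (O = √(-7 - 49) = √(-56) = 2*I*√14 ≈ 7.4833*I)
w(x) = 2*x*(x + 2*I*√14) (w(x) = (x + x)*(x + 2*I*√14) = (2*x)*(x + 2*I*√14) = 2*x*(x + 2*I*√14))
1/w(T) = 1/(2*625*(625 + 2*I*√14)) = 1/(781250 + 2500*I*√14)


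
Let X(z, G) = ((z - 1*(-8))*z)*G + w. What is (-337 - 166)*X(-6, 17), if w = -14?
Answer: 109654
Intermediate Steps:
X(z, G) = -14 + G*z*(8 + z) (X(z, G) = ((z - 1*(-8))*z)*G - 14 = ((z + 8)*z)*G - 14 = ((8 + z)*z)*G - 14 = (z*(8 + z))*G - 14 = G*z*(8 + z) - 14 = -14 + G*z*(8 + z))
(-337 - 166)*X(-6, 17) = (-337 - 166)*(-14 + 17*(-6)² + 8*17*(-6)) = -503*(-14 + 17*36 - 816) = -503*(-14 + 612 - 816) = -503*(-218) = 109654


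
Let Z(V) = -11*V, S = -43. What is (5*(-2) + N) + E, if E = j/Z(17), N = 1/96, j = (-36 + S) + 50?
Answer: -176549/17952 ≈ -9.8345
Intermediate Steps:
j = -29 (j = (-36 - 43) + 50 = -79 + 50 = -29)
N = 1/96 ≈ 0.010417
E = 29/187 (E = -29/((-11*17)) = -29/(-187) = -29*(-1/187) = 29/187 ≈ 0.15508)
(5*(-2) + N) + E = (5*(-2) + 1/96) + 29/187 = (-10 + 1/96) + 29/187 = -959/96 + 29/187 = -176549/17952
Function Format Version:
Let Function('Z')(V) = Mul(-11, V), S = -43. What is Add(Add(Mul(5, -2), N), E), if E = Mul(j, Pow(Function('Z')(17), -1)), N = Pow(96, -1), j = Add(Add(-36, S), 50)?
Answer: Rational(-176549, 17952) ≈ -9.8345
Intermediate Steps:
j = -29 (j = Add(Add(-36, -43), 50) = Add(-79, 50) = -29)
N = Rational(1, 96) ≈ 0.010417
E = Rational(29, 187) (E = Mul(-29, Pow(Mul(-11, 17), -1)) = Mul(-29, Pow(-187, -1)) = Mul(-29, Rational(-1, 187)) = Rational(29, 187) ≈ 0.15508)
Add(Add(Mul(5, -2), N), E) = Add(Add(Mul(5, -2), Rational(1, 96)), Rational(29, 187)) = Add(Add(-10, Rational(1, 96)), Rational(29, 187)) = Add(Rational(-959, 96), Rational(29, 187)) = Rational(-176549, 17952)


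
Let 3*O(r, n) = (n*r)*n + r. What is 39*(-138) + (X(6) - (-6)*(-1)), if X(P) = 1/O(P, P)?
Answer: -398711/74 ≈ -5388.0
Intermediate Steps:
O(r, n) = r/3 + r*n²/3 (O(r, n) = ((n*r)*n + r)/3 = (r*n² + r)/3 = (r + r*n²)/3 = r/3 + r*n²/3)
X(P) = 3/(P*(1 + P²)) (X(P) = 1/(P*(1 + P²)/3) = 3/(P*(1 + P²)))
39*(-138) + (X(6) - (-6)*(-1)) = 39*(-138) + (3/(6 + 6³) - (-6)*(-1)) = -5382 + (3/(6 + 216) - 6*1) = -5382 + (3/222 - 6) = -5382 + (3*(1/222) - 6) = -5382 + (1/74 - 6) = -5382 - 443/74 = -398711/74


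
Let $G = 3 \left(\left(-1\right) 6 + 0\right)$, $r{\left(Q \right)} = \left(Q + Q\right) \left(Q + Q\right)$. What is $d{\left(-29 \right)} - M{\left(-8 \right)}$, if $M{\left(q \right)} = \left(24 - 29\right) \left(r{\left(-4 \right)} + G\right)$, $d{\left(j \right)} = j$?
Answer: $201$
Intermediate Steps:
$r{\left(Q \right)} = 4 Q^{2}$ ($r{\left(Q \right)} = 2 Q 2 Q = 4 Q^{2}$)
$G = -18$ ($G = 3 \left(-6 + 0\right) = 3 \left(-6\right) = -18$)
$M{\left(q \right)} = -230$ ($M{\left(q \right)} = \left(24 - 29\right) \left(4 \left(-4\right)^{2} - 18\right) = - 5 \left(4 \cdot 16 - 18\right) = - 5 \left(64 - 18\right) = \left(-5\right) 46 = -230$)
$d{\left(-29 \right)} - M{\left(-8 \right)} = -29 - -230 = -29 + 230 = 201$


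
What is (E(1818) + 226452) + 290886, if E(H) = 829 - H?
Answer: 516349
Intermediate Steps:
(E(1818) + 226452) + 290886 = ((829 - 1*1818) + 226452) + 290886 = ((829 - 1818) + 226452) + 290886 = (-989 + 226452) + 290886 = 225463 + 290886 = 516349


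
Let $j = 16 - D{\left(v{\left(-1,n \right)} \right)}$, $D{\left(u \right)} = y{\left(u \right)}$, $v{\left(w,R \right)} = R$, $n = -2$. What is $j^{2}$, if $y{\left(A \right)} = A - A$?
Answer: $256$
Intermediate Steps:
$y{\left(A \right)} = 0$
$D{\left(u \right)} = 0$
$j = 16$ ($j = 16 - 0 = 16 + 0 = 16$)
$j^{2} = 16^{2} = 256$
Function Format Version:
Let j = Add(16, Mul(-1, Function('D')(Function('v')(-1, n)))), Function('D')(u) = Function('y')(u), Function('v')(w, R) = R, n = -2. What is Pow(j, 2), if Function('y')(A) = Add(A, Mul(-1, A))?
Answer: 256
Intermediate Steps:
Function('y')(A) = 0
Function('D')(u) = 0
j = 16 (j = Add(16, Mul(-1, 0)) = Add(16, 0) = 16)
Pow(j, 2) = Pow(16, 2) = 256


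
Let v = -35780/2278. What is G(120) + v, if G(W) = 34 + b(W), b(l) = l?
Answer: 157516/1139 ≈ 138.29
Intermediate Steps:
v = -17890/1139 (v = -35780*1/2278 = -17890/1139 ≈ -15.707)
G(W) = 34 + W
G(120) + v = (34 + 120) - 17890/1139 = 154 - 17890/1139 = 157516/1139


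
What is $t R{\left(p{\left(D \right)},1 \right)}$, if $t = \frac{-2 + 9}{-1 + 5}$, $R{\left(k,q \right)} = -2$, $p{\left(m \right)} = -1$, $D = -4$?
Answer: $- \frac{7}{2} \approx -3.5$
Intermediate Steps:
$t = \frac{7}{4} \approx 1.75$
$t R{\left(p{\left(D \right)},1 \right)} = \frac{7}{4} \left(-2\right) = - \frac{7}{2}$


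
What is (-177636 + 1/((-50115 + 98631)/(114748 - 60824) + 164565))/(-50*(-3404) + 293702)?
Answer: -30314442801931/79167120657876 ≈ -0.38292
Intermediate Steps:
(-177636 + 1/((-50115 + 98631)/(114748 - 60824) + 164565))/(-50*(-3404) + 293702) = (-177636 + 1/(48516/53924 + 164565))/(170200 + 293702) = (-177636 + 1/(48516*(1/53924) + 164565))/463902 = (-177636 + 1/(933/1037 + 164565))*(1/463902) = (-177636 + 1/(170654838/1037))*(1/463902) = (-177636 + 1037/170654838)*(1/463902) = -30314442801931/170654838*1/463902 = -30314442801931/79167120657876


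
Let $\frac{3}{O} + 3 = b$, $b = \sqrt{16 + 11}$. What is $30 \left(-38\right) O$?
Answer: $-570 - 570 \sqrt{3} \approx -1557.3$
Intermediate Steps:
$b = 3 \sqrt{3}$ ($b = \sqrt{27} = 3 \sqrt{3} \approx 5.1962$)
$O = \frac{3}{-3 + 3 \sqrt{3}} \approx 1.366$
$30 \left(-38\right) O = 30 \left(-38\right) \left(\frac{1}{2} + \frac{\sqrt{3}}{2}\right) = - 1140 \left(\frac{1}{2} + \frac{\sqrt{3}}{2}\right) = -570 - 570 \sqrt{3}$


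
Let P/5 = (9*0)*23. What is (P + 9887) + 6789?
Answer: 16676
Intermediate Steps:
P = 0 (P = 5*((9*0)*23) = 5*(0*23) = 5*0 = 0)
(P + 9887) + 6789 = (0 + 9887) + 6789 = 9887 + 6789 = 16676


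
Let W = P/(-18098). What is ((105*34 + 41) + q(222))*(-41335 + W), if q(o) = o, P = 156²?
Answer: -1433743550639/9049 ≈ -1.5844e+8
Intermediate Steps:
P = 24336
W = -12168/9049 (W = 24336/(-18098) = 24336*(-1/18098) = -12168/9049 ≈ -1.3447)
((105*34 + 41) + q(222))*(-41335 + W) = ((105*34 + 41) + 222)*(-41335 - 12168/9049) = ((3570 + 41) + 222)*(-374052583/9049) = (3611 + 222)*(-374052583/9049) = 3833*(-374052583/9049) = -1433743550639/9049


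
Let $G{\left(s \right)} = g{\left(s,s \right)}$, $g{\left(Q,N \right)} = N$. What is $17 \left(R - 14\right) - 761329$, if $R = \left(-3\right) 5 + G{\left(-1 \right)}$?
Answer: $-761839$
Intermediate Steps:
$G{\left(s \right)} = s$
$R = -16$ ($R = \left(-3\right) 5 - 1 = -15 - 1 = -16$)
$17 \left(R - 14\right) - 761329 = 17 \left(-16 - 14\right) - 761329 = 17 \left(-30\right) - 761329 = -510 - 761329 = -761839$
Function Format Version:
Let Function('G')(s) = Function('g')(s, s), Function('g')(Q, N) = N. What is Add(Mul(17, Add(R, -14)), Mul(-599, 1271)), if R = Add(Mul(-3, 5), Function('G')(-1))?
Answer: -761839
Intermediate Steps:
Function('G')(s) = s
R = -16 (R = Add(Mul(-3, 5), -1) = Add(-15, -1) = -16)
Add(Mul(17, Add(R, -14)), Mul(-599, 1271)) = Add(Mul(17, Add(-16, -14)), Mul(-599, 1271)) = Add(Mul(17, -30), -761329) = Add(-510, -761329) = -761839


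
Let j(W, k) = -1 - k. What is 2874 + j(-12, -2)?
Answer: 2875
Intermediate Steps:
2874 + j(-12, -2) = 2874 + (-1 - 1*(-2)) = 2874 + (-1 + 2) = 2874 + 1 = 2875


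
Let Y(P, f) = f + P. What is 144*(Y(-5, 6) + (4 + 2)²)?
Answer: 5328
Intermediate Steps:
Y(P, f) = P + f
144*(Y(-5, 6) + (4 + 2)²) = 144*((-5 + 6) + (4 + 2)²) = 144*(1 + 6²) = 144*(1 + 36) = 144*37 = 5328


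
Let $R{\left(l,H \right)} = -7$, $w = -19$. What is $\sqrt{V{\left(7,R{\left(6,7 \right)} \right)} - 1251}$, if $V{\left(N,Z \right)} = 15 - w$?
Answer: $i \sqrt{1217} \approx 34.885 i$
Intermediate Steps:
$V{\left(N,Z \right)} = 34$ ($V{\left(N,Z \right)} = 15 - -19 = 15 + 19 = 34$)
$\sqrt{V{\left(7,R{\left(6,7 \right)} \right)} - 1251} = \sqrt{34 - 1251} = \sqrt{-1217} = i \sqrt{1217}$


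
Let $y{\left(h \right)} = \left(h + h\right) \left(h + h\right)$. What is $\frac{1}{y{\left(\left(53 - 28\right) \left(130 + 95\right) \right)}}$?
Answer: $\frac{1}{126562500} \approx 7.9012 \cdot 10^{-9}$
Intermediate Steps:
$y{\left(h \right)} = 4 h^{2}$ ($y{\left(h \right)} = 2 h 2 h = 4 h^{2}$)
$\frac{1}{y{\left(\left(53 - 28\right) \left(130 + 95\right) \right)}} = \frac{1}{4 \left(\left(53 - 28\right) \left(130 + 95\right)\right)^{2}} = \frac{1}{4 \left(25 \cdot 225\right)^{2}} = \frac{1}{4 \cdot 5625^{2}} = \frac{1}{4 \cdot 31640625} = \frac{1}{126562500}$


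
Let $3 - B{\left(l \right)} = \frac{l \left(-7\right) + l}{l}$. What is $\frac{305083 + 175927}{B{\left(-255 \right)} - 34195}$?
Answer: $- \frac{240505}{17093} \approx -14.07$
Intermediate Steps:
$B{\left(l \right)} = 9$ ($B{\left(l \right)} = 3 - \frac{l \left(-7\right) + l}{l} = 3 - \frac{- 7 l + l}{l} = 3 - \frac{\left(-6\right) l}{l} = 3 - -6 = 3 + 6 = 9$)
$\frac{305083 + 175927}{B{\left(-255 \right)} - 34195} = \frac{305083 + 175927}{9 - 34195} = \frac{481010}{-34186} = 481010 \left(- \frac{1}{34186}\right) = - \frac{240505}{17093}$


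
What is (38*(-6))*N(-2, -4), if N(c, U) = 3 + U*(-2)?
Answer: -2508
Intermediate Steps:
N(c, U) = 3 - 2*U
(38*(-6))*N(-2, -4) = (38*(-6))*(3 - 2*(-4)) = -228*(3 + 8) = -228*11 = -2508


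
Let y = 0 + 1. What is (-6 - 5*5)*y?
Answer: -31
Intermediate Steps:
y = 1
(-6 - 5*5)*y = (-6 - 5*5)*1 = (-6 - 25)*1 = -31*1 = -31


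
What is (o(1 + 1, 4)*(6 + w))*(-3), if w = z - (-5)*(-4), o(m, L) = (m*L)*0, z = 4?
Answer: 0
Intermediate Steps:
o(m, L) = 0 (o(m, L) = (L*m)*0 = 0)
w = -16 (w = 4 - (-5)*(-4) = 4 - 1*20 = 4 - 20 = -16)
(o(1 + 1, 4)*(6 + w))*(-3) = (0*(6 - 16))*(-3) = (0*(-10))*(-3) = 0*(-3) = 0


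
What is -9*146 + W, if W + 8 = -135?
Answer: -1457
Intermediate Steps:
W = -143 (W = -8 - 135 = -143)
-9*146 + W = -9*146 - 143 = -1314 - 143 = -1457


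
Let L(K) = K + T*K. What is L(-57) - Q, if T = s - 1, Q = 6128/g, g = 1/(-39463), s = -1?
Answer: 241829321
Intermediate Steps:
g = -1/39463 ≈ -2.5340e-5
Q = -241829264 (Q = 6128/(-1/39463) = 6128*(-39463) = -241829264)
T = -2 (T = -1 - 1 = -2)
L(K) = -K (L(K) = K - 2*K = -K)
L(-57) - Q = -1*(-57) - 1*(-241829264) = 57 + 241829264 = 241829321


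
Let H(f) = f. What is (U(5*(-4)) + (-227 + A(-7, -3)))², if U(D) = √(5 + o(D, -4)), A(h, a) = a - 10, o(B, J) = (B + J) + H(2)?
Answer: (240 - I*√17)² ≈ 57583.0 - 1979.1*I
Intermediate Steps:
o(B, J) = 2 + B + J (o(B, J) = (B + J) + 2 = 2 + B + J)
A(h, a) = -10 + a
U(D) = √(3 + D) (U(D) = √(5 + (2 + D - 4)) = √(5 + (-2 + D)) = √(3 + D))
(U(5*(-4)) + (-227 + A(-7, -3)))² = (√(3 + 5*(-4)) + (-227 + (-10 - 3)))² = (√(3 - 20) + (-227 - 13))² = (√(-17) - 240)² = (I*√17 - 240)² = (-240 + I*√17)²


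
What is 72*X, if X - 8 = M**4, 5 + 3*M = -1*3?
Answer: 37952/9 ≈ 4216.9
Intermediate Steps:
M = -8/3 (M = -5/3 + (-1*3)/3 = -5/3 + (1/3)*(-3) = -5/3 - 1 = -8/3 ≈ -2.6667)
X = 4744/81 (X = 8 + (-8/3)**4 = 8 + 4096/81 = 4744/81 ≈ 58.568)
72*X = 72*(4744/81) = 37952/9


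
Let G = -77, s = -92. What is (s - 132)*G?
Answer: 17248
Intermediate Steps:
(s - 132)*G = (-92 - 132)*(-77) = -224*(-77) = 17248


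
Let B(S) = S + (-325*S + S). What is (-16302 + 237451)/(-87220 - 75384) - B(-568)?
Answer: -29832201405/162604 ≈ -1.8347e+5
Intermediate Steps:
B(S) = -323*S (B(S) = S - 324*S = -323*S)
(-16302 + 237451)/(-87220 - 75384) - B(-568) = (-16302 + 237451)/(-87220 - 75384) - (-323)*(-568) = 221149/(-162604) - 1*183464 = 221149*(-1/162604) - 183464 = -221149/162604 - 183464 = -29832201405/162604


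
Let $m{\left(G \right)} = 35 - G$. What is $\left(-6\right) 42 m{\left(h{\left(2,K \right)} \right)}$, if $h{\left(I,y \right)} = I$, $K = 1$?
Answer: $-8316$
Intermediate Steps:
$\left(-6\right) 42 m{\left(h{\left(2,K \right)} \right)} = \left(-6\right) 42 \left(35 - 2\right) = - 252 \left(35 - 2\right) = \left(-252\right) 33 = -8316$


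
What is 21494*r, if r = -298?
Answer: -6405212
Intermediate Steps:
21494*r = 21494*(-298) = -6405212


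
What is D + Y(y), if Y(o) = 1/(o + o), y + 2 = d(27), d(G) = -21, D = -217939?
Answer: -10025195/46 ≈ -2.1794e+5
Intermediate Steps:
y = -23 (y = -2 - 21 = -23)
Y(o) = 1/(2*o)
D + Y(y) = -217939 + (½)/(-23) = -217939 + (½)*(-1/23) = -217939 - 1/46 = -10025195/46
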